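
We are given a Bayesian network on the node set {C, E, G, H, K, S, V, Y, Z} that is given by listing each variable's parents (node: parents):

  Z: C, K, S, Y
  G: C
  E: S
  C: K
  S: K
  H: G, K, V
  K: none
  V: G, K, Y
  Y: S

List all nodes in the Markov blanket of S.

The Markov blanket of a node is its parents, its children, and the other parents of its children.
Pa(S) = {K}.
Children of S: E, Y, Z.
Parents of each child, excluding S:
  Y: —
  E: —
  Z: C, K, Y
So the Markov blanket of S is {C, E, K, Y, Z}.

{C, E, K, Y, Z}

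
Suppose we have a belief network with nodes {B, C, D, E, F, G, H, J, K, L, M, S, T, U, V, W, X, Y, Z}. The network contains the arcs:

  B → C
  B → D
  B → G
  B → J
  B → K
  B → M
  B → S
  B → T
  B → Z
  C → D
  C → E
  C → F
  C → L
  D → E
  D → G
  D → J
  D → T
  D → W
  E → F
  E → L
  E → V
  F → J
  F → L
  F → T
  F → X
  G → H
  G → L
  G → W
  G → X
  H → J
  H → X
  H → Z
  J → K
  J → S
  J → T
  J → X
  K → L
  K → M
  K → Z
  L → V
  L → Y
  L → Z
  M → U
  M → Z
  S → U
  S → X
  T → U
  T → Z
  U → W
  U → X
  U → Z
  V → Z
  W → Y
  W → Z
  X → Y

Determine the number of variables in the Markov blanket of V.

10

V's parents: E, L.
V's children: Z.
Co-parents of V (other parents of its children):
  Z also has parents B, H, K, L, M, T, U, W.
MB(V) = {B, E, H, K, L, M, T, U, W, Z}, which has 10 nodes.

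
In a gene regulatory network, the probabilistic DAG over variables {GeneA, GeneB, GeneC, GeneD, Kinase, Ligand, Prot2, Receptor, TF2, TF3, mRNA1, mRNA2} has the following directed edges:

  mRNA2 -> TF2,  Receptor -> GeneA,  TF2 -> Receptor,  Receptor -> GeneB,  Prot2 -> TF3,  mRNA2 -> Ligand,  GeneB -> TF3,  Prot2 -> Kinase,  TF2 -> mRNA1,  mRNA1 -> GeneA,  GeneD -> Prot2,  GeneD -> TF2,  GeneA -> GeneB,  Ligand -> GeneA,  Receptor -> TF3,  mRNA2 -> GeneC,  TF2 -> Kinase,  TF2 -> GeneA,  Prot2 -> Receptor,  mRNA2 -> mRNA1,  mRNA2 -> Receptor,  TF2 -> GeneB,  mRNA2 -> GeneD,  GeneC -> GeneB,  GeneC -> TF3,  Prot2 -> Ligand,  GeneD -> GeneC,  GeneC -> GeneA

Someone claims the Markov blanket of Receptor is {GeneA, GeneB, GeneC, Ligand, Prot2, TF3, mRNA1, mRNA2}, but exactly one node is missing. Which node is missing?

TF2

Receptor's children: GeneA, GeneB, TF3.
Parents of Receptor: Prot2, TF2, mRNA2.
Other parents of Receptor's children:
  GeneA's other parents are GeneC, Ligand, TF2, mRNA1.
  GeneB's other parents are GeneA, GeneC, TF2.
  parents(TF3) \ {Receptor} = {GeneB, GeneC, Prot2}.
MB(Receptor) = {GeneA, GeneB, GeneC, Ligand, Prot2, TF2, TF3, mRNA1, mRNA2}.
Comparing with the claimed set, TF2 is missing.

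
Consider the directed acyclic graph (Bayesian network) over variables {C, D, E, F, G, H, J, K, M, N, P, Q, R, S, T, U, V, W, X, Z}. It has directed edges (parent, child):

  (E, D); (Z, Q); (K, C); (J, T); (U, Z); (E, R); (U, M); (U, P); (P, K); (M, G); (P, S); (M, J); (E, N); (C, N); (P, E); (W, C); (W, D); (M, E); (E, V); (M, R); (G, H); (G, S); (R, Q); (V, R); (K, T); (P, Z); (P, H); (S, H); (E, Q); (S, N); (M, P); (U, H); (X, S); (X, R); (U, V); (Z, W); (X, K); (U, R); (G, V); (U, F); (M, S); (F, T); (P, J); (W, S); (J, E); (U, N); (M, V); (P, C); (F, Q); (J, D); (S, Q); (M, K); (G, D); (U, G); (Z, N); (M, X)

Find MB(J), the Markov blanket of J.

{D, E, F, G, K, M, P, T, W}

By definition, MB(J) is built from J's parents, J's children, and the co-parents of J.
J's parents: M, P.
Children of J: D, E, T.
For each child, the remaining parents (spouses of J):
  parents(T) \ {J} = {F, K}.
  E's other parents are M, P.
  D also has parents E, G, W.
Union: {M, P} ∪ {D, E, T} ∪ {E, F, G, K, M, P, W} = {D, E, F, G, K, M, P, T, W}.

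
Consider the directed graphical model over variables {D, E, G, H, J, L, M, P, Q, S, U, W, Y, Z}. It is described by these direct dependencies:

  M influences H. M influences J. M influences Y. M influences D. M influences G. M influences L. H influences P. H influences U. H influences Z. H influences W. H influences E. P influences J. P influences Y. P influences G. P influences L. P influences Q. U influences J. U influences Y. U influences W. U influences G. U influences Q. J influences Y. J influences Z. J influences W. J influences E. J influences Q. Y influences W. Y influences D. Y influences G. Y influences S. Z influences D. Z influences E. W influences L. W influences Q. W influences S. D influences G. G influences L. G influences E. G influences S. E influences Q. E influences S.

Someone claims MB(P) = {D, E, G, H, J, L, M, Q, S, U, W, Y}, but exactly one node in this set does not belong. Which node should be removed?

By definition, MB(P) is built from P's parents, P's children, and the co-parents of P.
Parents of P: H.
P's children: G, J, L, Q, Y.
Co-parents of P (other parents of its children):
  J's other parents are M, U.
  Y also has parents J, M, U.
  parents(G) \ {P} = {D, M, U, Y}.
  L's other parents are G, M, W.
  parents(Q) \ {P} = {E, J, U, W}.
MB(P) = {D, E, G, H, J, L, M, Q, U, W, Y}.
S is neither a parent, child, nor co-parent of P, so it does not belong.

S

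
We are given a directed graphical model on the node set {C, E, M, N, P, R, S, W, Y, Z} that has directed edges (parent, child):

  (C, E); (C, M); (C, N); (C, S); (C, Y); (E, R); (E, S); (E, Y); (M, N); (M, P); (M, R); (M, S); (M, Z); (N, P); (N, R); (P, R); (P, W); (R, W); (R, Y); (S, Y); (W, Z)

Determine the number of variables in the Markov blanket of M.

Pa(M) = {C}.
M's children: N, P, R, S, Z.
Parents of each child, excluding M:
  N's other parent is C.
  P's other parent is N.
  parents(R) \ {M} = {E, N, P}.
  S also has parents C, E.
  Z also has parent W.
MB(M) = {C, E, N, P, R, S, W, Z}, which has 8 nodes.

8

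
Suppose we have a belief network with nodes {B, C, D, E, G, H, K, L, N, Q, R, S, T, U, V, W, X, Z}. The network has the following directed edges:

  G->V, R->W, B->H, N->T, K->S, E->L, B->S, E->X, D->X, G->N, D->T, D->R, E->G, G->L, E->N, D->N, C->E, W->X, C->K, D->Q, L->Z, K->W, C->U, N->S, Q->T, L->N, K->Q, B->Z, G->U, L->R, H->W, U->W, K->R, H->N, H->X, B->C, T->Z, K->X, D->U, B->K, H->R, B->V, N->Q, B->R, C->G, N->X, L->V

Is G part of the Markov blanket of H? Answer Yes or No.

G is a co-parent of H: both are parents of N.
So G ∈ MB(H).

Yes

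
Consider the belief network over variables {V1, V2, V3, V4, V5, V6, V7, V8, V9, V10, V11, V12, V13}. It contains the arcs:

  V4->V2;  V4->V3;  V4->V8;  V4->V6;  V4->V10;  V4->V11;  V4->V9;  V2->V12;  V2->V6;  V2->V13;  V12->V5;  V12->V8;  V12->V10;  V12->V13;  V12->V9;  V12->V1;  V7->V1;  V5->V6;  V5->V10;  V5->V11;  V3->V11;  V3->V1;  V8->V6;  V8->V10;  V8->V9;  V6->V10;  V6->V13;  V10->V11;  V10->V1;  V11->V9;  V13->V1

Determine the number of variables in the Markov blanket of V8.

A node's Markov blanket = Pa ∪ Ch ∪ (parents of Ch other than the node itself).
V8's parents: V4, V12.
V8 has children V6, V9, V10.
For each child, the remaining parents (spouses of V8):
  V6: V2, V4, V5
  V10: V4, V5, V6, V12
  V9: V4, V11, V12
MB(V8) = {V2, V4, V5, V6, V9, V10, V11, V12}, which has 8 nodes.

8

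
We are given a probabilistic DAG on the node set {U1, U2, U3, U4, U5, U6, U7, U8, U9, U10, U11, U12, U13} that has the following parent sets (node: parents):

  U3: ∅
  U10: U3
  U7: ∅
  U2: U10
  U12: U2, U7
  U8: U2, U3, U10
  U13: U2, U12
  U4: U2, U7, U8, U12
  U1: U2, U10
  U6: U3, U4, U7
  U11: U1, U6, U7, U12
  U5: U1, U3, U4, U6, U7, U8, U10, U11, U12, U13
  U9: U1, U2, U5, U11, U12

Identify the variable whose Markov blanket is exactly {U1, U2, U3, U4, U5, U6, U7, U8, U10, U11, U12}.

The target node must have every member of {U1, U2, U3, U4, U5, U6, U7, U8, U10, U11, U12} as a parent, child, or co-parent, and no others.
Parents of U13: U2, U12; children: U5; co-parents: U1, U3, U4, U6, U7, U8, U10, U11, U12.
These exactly cover the given set, so the node is U13.

U13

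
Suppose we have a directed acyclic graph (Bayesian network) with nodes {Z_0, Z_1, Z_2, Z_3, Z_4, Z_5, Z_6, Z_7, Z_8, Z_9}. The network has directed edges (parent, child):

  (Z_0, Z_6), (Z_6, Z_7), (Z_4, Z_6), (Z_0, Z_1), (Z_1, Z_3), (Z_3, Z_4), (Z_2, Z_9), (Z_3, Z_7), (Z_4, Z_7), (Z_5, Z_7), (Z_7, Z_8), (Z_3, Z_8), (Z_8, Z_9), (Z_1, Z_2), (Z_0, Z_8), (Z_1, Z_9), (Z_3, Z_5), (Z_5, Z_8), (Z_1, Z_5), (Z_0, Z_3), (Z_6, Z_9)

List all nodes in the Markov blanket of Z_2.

{Z_1, Z_6, Z_8, Z_9}

Children of Z_2: Z_9.
Pa(Z_2) = {Z_1}.
Co-parents of Z_2 (other parents of its children):
  Z_9's other parents are Z_1, Z_6, Z_8.
MB(Z_2) = {Z_1, Z_6, Z_8, Z_9}.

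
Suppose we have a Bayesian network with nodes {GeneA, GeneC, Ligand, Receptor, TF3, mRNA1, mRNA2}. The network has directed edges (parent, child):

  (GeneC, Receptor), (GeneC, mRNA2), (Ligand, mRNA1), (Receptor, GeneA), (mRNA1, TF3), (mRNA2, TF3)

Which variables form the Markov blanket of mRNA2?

{GeneC, TF3, mRNA1}

mRNA2 has parent GeneC.
Children of mRNA2: TF3.
Co-parents of mRNA2 (other parents of its children):
  TF3 also has parent mRNA1.
Union: {GeneC} ∪ {TF3} ∪ {mRNA1} = {GeneC, TF3, mRNA1}.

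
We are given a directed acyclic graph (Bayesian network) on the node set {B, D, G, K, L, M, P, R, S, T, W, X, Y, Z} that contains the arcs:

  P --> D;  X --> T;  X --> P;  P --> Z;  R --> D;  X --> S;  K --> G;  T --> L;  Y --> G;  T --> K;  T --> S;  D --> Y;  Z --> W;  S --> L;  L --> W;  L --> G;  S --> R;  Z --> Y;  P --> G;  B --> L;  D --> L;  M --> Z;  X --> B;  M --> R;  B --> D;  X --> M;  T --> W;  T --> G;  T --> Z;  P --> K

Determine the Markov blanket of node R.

R has parents M, S.
R has child D.
For each child, the remaining parents (spouses of R):
  D: B, P
So the Markov blanket of R is {B, D, M, P, S}.

{B, D, M, P, S}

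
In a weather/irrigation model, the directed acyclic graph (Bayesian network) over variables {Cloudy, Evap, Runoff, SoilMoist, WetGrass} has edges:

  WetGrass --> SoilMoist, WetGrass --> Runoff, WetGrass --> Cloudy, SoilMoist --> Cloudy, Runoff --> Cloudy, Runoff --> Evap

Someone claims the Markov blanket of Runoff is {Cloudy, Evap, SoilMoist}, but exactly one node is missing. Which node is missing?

WetGrass

Pa(Runoff) = {WetGrass}.
Ch(Runoff) = {Cloudy, Evap}.
Other parents of Runoff's children:
  parents(Cloudy) \ {Runoff} = {SoilMoist, WetGrass}.
  Evap has no other parent.
MB(Runoff) = {Cloudy, Evap, SoilMoist, WetGrass}.
Comparing with the claimed set, WetGrass is missing.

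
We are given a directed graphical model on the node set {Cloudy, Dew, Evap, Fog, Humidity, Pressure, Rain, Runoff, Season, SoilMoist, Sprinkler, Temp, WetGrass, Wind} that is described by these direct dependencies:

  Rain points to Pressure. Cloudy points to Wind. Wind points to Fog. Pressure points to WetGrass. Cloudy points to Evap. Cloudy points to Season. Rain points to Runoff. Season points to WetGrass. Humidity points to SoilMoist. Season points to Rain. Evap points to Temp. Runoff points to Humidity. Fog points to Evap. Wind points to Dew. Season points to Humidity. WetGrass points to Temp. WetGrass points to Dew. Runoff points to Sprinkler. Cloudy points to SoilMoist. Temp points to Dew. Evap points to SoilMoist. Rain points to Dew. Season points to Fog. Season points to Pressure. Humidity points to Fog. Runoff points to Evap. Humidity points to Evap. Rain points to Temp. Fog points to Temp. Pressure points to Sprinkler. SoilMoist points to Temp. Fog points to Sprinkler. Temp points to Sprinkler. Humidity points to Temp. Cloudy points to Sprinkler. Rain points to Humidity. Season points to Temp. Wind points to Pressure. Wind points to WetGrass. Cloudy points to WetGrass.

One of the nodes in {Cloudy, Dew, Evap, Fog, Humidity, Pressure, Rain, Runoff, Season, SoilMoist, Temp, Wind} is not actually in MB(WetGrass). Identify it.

Runoff

WetGrass's children: Dew, Temp.
WetGrass has parents Cloudy, Pressure, Season, Wind.
Co-parents of WetGrass (other parents of its children):
  Temp also has parents Evap, Fog, Humidity, Rain, Season, SoilMoist.
  Dew also has parents Rain, Temp, Wind.
MB(WetGrass) = {Cloudy, Dew, Evap, Fog, Humidity, Pressure, Rain, Season, SoilMoist, Temp, Wind}.
Runoff is neither a parent, child, nor co-parent of WetGrass, so it does not belong.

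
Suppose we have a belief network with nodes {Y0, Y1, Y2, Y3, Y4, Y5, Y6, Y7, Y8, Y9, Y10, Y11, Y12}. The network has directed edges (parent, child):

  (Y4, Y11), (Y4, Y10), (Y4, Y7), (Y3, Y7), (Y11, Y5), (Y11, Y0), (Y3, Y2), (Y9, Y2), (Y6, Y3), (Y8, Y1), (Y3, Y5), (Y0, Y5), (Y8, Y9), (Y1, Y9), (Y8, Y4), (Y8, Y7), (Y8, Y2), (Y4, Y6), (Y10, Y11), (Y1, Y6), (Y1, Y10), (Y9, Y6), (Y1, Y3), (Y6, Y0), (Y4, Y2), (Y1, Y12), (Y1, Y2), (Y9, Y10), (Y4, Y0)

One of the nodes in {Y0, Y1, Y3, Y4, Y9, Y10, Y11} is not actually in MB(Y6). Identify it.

A node's Markov blanket = Pa ∪ Ch ∪ (parents of Ch other than the node itself).
Y6's children: Y0, Y3.
Y6's parents: Y1, Y4, Y9.
Co-parents of Y6 (other parents of its children):
  Y3 also has parent Y1.
  parents(Y0) \ {Y6} = {Y4, Y11}.
MB(Y6) = {Y0, Y1, Y3, Y4, Y9, Y11}.
Y10 is neither a parent, child, nor co-parent of Y6, so it does not belong.

Y10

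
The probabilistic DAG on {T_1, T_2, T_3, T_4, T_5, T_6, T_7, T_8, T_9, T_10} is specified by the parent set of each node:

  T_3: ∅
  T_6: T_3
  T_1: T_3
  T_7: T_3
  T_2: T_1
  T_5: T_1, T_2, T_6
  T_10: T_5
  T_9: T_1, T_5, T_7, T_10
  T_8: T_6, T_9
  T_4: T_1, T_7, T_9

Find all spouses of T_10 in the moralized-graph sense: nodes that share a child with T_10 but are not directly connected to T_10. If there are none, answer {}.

{T_1, T_7}

Children of T_10: T_9.
  T_9: T_1, T_5, T_7
Excluding nodes already adjacent to T_10 (T_5, T_9), the co-parent-only contribution is {T_1, T_7}.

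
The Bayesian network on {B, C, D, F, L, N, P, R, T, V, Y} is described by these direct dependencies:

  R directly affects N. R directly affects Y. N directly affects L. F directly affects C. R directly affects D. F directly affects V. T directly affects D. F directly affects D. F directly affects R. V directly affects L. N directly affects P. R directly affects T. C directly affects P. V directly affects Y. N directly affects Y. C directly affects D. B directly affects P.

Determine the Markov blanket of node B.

By definition, MB(B) is built from B's parents, B's children, and the co-parents of B.
B has no parents.
Ch(B) = {P}.
Parents of each child, excluding B:
  parents(P) \ {B} = {C, N}.
Union: {} ∪ {P} ∪ {C, N} = {C, N, P}.

{C, N, P}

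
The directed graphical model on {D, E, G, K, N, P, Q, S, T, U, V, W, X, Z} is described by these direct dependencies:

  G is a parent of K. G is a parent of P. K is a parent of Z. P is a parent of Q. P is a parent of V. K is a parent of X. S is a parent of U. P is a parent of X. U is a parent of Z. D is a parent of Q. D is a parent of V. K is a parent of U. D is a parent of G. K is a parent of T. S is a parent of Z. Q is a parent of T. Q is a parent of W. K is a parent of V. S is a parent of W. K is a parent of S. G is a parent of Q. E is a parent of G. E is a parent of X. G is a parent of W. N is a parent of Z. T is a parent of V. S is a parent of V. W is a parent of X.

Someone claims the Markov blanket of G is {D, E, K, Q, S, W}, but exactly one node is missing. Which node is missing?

A node's Markov blanket = Pa ∪ Ch ∪ (parents of Ch other than the node itself).
Children of G: K, P, Q, W.
Pa(G) = {D, E}.
Parents of each child, excluding G:
  K has no other parent.
  P: no additional parents.
  Q also has parents D, P.
  W's other parents are Q, S.
MB(G) = {D, E, K, P, Q, S, W}.
Comparing with the claimed set, P is missing.

P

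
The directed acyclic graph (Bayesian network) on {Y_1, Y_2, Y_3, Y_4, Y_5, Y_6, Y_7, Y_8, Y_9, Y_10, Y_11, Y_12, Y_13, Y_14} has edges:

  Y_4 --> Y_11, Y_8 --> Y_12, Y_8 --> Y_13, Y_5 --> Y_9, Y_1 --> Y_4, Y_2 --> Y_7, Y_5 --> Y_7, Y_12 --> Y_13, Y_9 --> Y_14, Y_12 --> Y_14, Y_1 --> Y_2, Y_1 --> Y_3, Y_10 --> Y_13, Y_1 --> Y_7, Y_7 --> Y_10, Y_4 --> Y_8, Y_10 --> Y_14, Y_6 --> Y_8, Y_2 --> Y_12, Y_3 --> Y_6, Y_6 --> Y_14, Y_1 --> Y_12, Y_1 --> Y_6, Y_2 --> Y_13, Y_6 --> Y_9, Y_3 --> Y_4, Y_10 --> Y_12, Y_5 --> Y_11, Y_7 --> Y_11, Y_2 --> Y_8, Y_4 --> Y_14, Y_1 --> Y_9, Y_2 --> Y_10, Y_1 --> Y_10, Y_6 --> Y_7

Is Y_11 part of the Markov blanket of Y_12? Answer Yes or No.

No

A node's Markov blanket = Pa ∪ Ch ∪ (parents of Ch other than the node itself).
Ch(Y_12) = {Y_13, Y_14}.
Y_12's parents: Y_1, Y_2, Y_8, Y_10.
Co-parents of Y_12 (other parents of its children):
  Y_13: Y_2, Y_8, Y_10
  Y_14: Y_4, Y_6, Y_9, Y_10
MB(Y_12) = {Y_1, Y_2, Y_4, Y_6, Y_8, Y_9, Y_10, Y_13, Y_14}; Y_11 is not in this set.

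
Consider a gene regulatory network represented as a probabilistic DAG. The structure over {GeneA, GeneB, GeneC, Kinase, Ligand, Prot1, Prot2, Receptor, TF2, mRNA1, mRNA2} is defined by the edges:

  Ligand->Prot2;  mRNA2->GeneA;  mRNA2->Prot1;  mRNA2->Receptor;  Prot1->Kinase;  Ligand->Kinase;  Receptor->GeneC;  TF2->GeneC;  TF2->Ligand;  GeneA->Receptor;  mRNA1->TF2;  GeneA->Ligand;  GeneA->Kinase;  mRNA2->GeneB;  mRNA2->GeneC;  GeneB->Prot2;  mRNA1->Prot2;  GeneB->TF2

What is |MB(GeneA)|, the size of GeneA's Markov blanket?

By definition, MB(GeneA) is built from GeneA's parents, GeneA's children, and the co-parents of GeneA.
Parents of GeneA: mRNA2.
Ch(GeneA) = {Kinase, Ligand, Receptor}.
Parents of each child, excluding GeneA:
  Receptor's other parent is mRNA2.
  Ligand also has parent TF2.
  parents(Kinase) \ {GeneA} = {Ligand, Prot1}.
MB(GeneA) = {Kinase, Ligand, Prot1, Receptor, TF2, mRNA2}, which has 6 nodes.

6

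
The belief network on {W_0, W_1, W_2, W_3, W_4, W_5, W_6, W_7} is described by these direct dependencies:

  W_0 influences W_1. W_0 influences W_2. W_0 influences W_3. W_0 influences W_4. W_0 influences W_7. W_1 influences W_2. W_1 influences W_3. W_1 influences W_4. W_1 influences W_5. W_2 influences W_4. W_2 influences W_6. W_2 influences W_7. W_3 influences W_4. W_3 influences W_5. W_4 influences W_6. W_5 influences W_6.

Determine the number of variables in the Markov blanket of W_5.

5

Parents of W_5: W_1, W_3.
W_5's children: W_6.
Co-parents of W_5 (other parents of its children):
  parents(W_6) \ {W_5} = {W_2, W_4}.
MB(W_5) = {W_1, W_2, W_3, W_4, W_6}, which has 5 nodes.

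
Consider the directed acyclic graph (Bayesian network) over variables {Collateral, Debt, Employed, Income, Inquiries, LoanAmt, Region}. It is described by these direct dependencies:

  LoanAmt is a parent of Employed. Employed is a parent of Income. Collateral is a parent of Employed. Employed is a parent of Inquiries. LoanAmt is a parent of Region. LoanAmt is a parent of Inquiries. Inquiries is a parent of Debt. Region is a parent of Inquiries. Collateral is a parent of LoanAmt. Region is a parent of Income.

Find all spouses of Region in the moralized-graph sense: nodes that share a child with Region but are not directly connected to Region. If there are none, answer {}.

Children of Region: Income, Inquiries.
  Inquiries: Employed, LoanAmt
  Income: Employed
Excluding nodes already adjacent to Region (Income, Inquiries, LoanAmt), the co-parent-only contribution is {Employed}.

{Employed}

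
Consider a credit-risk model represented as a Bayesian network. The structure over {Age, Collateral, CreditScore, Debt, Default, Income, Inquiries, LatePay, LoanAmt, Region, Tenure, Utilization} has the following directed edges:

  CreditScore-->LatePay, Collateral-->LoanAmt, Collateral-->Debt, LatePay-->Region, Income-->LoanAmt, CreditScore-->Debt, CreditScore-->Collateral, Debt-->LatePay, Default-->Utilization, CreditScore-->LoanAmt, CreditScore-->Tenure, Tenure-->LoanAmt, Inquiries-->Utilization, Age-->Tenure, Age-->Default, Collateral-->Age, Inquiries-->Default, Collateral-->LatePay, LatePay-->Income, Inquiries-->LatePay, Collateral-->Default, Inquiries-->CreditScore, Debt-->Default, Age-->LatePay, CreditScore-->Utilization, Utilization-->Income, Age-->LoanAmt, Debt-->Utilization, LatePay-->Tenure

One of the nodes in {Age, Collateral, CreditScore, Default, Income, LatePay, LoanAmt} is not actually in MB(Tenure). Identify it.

Default

The Markov blanket of a node is its parents, its children, and the other parents of its children.
Tenure's children: LoanAmt.
Parents of Tenure: Age, CreditScore, LatePay.
Parents of each child, excluding Tenure:
  LoanAmt: Age, Collateral, CreditScore, Income
MB(Tenure) = {Age, Collateral, CreditScore, Income, LatePay, LoanAmt}.
Default is neither a parent, child, nor co-parent of Tenure, so it does not belong.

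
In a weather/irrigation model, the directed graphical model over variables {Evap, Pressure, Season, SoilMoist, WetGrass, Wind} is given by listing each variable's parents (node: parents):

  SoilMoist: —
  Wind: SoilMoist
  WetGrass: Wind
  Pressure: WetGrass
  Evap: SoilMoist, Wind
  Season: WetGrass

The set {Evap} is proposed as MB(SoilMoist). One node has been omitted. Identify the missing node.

Recall MB(v) = parents ∪ children ∪ spouses, where spouses are the other parents of v's children.
Pa(SoilMoist) = {}.
Children of SoilMoist: Evap, Wind.
Other parents of SoilMoist's children:
  Wind has no other parent.
  Evap also has parent Wind.
MB(SoilMoist) = {Evap, Wind}.
Comparing with the claimed set, Wind is missing.

Wind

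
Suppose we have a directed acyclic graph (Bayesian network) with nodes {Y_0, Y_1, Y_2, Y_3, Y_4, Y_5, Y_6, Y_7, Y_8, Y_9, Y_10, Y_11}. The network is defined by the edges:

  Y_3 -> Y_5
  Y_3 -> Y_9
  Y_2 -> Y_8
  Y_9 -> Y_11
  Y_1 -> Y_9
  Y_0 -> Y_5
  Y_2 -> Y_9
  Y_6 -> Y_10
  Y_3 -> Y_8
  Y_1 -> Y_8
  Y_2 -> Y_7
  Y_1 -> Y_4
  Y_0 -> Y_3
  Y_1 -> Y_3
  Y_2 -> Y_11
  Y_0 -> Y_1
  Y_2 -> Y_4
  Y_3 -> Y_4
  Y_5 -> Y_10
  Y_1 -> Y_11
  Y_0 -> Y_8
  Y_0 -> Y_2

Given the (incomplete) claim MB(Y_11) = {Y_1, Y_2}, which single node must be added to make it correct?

Recall MB(v) = parents ∪ children ∪ spouses, where spouses are the other parents of v's children.
Y_11 has parents Y_1, Y_2, Y_9.
Y_11 has no children.
Y_11 has no children, so there are no co-parents.
MB(Y_11) = {Y_1, Y_2, Y_9}.
Comparing with the claimed set, Y_9 is missing.

Y_9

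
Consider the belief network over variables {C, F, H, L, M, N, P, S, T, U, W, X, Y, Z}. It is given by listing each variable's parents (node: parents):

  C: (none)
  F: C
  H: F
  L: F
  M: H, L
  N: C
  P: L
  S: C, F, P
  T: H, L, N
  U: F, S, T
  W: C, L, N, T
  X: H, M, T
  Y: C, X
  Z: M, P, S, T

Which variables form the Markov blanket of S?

{C, F, M, P, T, U, Z}

A node's Markov blanket = Pa ∪ Ch ∪ (parents of Ch other than the node itself).
Parents of S: C, F, P.
Children of S: U, Z.
Co-parents of S (other parents of its children):
  U: F, T
  Z: M, P, T
MB(S) = {C, F, M, P, T, U, Z}.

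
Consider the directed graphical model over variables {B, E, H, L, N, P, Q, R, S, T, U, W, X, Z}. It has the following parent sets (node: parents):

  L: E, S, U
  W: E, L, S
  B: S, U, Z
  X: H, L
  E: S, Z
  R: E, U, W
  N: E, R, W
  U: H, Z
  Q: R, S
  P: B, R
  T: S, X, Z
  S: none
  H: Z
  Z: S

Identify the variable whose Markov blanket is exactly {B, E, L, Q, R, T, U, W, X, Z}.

The target node must have every member of {B, E, L, Q, R, T, U, W, X, Z} as a parent, child, or co-parent, and no others.
Parents of S: none; children: B, E, L, Q, T, W, Z; co-parents: E, L, R, U, X, Z.
These exactly cover the given set, so the node is S.

S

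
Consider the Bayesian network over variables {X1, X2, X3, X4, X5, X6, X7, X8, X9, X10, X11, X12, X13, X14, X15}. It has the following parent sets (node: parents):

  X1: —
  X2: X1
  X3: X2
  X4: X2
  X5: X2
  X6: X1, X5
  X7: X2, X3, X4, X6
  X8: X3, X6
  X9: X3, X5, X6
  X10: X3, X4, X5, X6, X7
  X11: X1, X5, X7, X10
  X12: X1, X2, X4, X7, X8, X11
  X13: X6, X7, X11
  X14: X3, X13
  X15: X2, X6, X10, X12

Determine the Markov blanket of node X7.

Parents of X7: X2, X3, X4, X6.
X7 has children X10, X11, X12, X13.
Parents of each child, excluding X7:
  X10 also has parents X3, X4, X5, X6.
  X11's other parents are X1, X5, X10.
  parents(X12) \ {X7} = {X1, X2, X4, X8, X11}.
  parents(X13) \ {X7} = {X6, X11}.
Union: {X2, X3, X4, X6} ∪ {X10, X11, X12, X13} ∪ {X1, X2, X3, X4, X5, X6, X8, X10, X11} = {X1, X2, X3, X4, X5, X6, X8, X10, X11, X12, X13}.

{X1, X2, X3, X4, X5, X6, X8, X10, X11, X12, X13}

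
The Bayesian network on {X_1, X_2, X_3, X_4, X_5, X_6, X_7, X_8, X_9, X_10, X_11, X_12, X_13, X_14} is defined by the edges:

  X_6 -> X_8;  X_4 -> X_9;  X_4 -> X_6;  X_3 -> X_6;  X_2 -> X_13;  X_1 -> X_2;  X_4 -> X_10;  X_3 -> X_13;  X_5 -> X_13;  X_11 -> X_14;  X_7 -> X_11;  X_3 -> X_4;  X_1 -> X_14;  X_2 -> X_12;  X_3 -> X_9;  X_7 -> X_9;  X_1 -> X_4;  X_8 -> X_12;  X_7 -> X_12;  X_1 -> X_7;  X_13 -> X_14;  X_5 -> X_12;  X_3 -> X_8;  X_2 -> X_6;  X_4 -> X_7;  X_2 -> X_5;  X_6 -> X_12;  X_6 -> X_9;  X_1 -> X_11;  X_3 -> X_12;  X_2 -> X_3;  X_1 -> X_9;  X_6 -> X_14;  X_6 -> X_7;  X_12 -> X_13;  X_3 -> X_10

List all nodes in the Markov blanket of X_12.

X_12 has parents X_2, X_3, X_5, X_6, X_7, X_8.
Ch(X_12) = {X_13}.
Parents of each child, excluding X_12:
  X_13: X_2, X_3, X_5
Taking the union gives {X_2, X_3, X_5, X_6, X_7, X_8, X_13}.

{X_2, X_3, X_5, X_6, X_7, X_8, X_13}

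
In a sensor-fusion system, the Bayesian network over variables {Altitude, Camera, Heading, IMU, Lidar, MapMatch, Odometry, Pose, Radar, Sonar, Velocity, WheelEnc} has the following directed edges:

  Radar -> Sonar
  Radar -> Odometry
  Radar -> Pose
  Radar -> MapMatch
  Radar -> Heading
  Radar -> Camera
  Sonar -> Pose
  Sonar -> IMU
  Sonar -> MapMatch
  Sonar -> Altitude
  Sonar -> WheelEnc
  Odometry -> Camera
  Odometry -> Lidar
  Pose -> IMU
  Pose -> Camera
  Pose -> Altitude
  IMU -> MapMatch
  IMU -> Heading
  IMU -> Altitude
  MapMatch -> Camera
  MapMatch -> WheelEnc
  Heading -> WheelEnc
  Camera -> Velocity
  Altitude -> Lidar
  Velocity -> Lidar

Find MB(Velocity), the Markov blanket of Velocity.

{Altitude, Camera, Lidar, Odometry}

Velocity's children: Lidar.
Parents of Velocity: Camera.
Other parents of Velocity's children:
  Lidar's other parents are Altitude, Odometry.
Taking the union gives {Altitude, Camera, Lidar, Odometry}.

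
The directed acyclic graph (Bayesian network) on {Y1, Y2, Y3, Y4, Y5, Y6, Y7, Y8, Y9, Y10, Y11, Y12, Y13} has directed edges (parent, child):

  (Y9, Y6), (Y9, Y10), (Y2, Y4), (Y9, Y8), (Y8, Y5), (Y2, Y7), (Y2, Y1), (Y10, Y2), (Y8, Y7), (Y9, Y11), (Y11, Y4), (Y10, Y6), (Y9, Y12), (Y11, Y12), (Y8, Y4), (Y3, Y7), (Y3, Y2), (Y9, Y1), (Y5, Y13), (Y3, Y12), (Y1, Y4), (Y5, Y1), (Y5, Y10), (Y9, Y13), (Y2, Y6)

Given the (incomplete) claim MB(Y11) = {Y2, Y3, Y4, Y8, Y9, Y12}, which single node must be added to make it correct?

Y1

The Markov blanket of a node is its parents, its children, and the other parents of its children.
Pa(Y11) = {Y9}.
Y11's children: Y4, Y12.
Parents of each child, excluding Y11:
  Y12 also has parents Y3, Y9.
  Y4's other parents are Y1, Y2, Y8.
MB(Y11) = {Y1, Y2, Y3, Y4, Y8, Y9, Y12}.
Comparing with the claimed set, Y1 is missing.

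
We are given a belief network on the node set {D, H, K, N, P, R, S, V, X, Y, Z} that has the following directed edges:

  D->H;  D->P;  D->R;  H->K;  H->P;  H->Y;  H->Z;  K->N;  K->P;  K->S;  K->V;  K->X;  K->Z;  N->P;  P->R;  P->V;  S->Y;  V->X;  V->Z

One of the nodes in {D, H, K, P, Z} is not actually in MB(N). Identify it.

By definition, MB(N) is built from N's parents, N's children, and the co-parents of N.
Ch(N) = {P}.
Pa(N) = {K}.
Co-parents of N (other parents of its children):
  P also has parents D, H, K.
MB(N) = {D, H, K, P}.
Z is neither a parent, child, nor co-parent of N, so it does not belong.

Z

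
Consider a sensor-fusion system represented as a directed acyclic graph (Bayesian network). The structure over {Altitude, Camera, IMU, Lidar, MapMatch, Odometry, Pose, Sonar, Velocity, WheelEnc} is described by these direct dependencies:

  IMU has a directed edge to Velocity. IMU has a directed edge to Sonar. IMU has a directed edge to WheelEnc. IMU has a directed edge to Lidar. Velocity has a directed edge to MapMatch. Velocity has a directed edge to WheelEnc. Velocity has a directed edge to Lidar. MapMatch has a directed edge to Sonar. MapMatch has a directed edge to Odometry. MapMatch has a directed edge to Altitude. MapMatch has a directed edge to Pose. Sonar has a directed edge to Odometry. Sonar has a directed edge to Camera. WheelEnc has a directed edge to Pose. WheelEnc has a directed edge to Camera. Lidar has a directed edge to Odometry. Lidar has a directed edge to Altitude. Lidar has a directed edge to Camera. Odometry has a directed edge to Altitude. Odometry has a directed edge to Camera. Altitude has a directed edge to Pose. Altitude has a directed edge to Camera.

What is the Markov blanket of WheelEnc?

{Altitude, Camera, IMU, Lidar, MapMatch, Odometry, Pose, Sonar, Velocity}

The Markov blanket of a node is its parents, its children, and the other parents of its children.
Pa(WheelEnc) = {IMU, Velocity}.
Ch(WheelEnc) = {Camera, Pose}.
For each child, the remaining parents (spouses of WheelEnc):
  Pose: Altitude, MapMatch
  Camera: Altitude, Lidar, Odometry, Sonar
Taking the union gives {Altitude, Camera, IMU, Lidar, MapMatch, Odometry, Pose, Sonar, Velocity}.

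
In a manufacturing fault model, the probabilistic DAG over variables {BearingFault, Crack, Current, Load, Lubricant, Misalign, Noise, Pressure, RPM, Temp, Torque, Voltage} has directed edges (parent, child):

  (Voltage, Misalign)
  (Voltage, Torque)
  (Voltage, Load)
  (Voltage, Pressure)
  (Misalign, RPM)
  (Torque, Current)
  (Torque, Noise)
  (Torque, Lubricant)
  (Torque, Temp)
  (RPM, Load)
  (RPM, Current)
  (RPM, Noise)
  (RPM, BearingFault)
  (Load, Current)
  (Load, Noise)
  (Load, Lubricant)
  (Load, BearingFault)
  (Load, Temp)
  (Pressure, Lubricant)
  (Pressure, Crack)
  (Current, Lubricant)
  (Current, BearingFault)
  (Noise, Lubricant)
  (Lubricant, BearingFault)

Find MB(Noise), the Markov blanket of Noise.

A node's Markov blanket = Pa ∪ Ch ∪ (parents of Ch other than the node itself).
Ch(Noise) = {Lubricant}.
Pa(Noise) = {Load, RPM, Torque}.
For each child, the remaining parents (spouses of Noise):
  Lubricant also has parents Current, Load, Pressure, Torque.
MB(Noise) = {Current, Load, Lubricant, Pressure, RPM, Torque}.

{Current, Load, Lubricant, Pressure, RPM, Torque}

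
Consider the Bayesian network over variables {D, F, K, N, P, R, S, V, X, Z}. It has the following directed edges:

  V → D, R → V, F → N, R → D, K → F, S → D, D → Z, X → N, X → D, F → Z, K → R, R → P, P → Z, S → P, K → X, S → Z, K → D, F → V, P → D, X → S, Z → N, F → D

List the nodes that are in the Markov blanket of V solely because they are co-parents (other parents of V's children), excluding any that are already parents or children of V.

{K, P, S, X}

Children of V: D.
  parents(D) \ {V} = {F, K, P, R, S, X}.
Excluding nodes already adjacent to V (D, F, R), the co-parent-only contribution is {K, P, S, X}.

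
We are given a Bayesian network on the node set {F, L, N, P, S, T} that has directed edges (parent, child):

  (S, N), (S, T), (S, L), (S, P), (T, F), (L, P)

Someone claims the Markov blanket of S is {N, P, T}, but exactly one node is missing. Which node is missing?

The Markov blanket of a node is its parents, its children, and the other parents of its children.
Pa(S) = {}.
S has children L, N, P, T.
For each child, the remaining parents (spouses of S):
  N: —
  T: —
  L: —
  P: L
MB(S) = {L, N, P, T}.
Comparing with the claimed set, L is missing.

L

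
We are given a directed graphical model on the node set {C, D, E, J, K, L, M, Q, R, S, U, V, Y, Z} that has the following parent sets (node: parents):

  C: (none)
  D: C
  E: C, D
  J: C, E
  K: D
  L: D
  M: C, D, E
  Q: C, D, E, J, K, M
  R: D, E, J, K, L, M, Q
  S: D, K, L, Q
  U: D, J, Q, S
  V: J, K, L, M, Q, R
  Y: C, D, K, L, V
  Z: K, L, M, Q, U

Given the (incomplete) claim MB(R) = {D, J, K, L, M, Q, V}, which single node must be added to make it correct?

E

Recall MB(v) = parents ∪ children ∪ spouses, where spouses are the other parents of v's children.
R has parents D, E, J, K, L, M, Q.
Ch(R) = {V}.
For each child, the remaining parents (spouses of R):
  parents(V) \ {R} = {J, K, L, M, Q}.
MB(R) = {D, E, J, K, L, M, Q, V}.
Comparing with the claimed set, E is missing.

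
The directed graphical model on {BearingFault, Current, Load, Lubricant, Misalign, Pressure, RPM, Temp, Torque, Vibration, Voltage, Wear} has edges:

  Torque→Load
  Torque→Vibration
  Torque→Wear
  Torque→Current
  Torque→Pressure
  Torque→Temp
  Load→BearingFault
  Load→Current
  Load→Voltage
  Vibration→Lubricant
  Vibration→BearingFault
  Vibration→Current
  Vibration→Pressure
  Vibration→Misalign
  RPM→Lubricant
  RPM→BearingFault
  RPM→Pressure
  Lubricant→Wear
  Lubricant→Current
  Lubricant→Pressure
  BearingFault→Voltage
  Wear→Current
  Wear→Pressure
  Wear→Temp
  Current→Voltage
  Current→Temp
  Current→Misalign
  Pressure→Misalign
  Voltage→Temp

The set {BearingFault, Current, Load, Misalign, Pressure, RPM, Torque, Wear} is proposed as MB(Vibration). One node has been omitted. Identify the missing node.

Lubricant

Pa(Vibration) = {Torque}.
Vibration has children BearingFault, Current, Lubricant, Misalign, Pressure.
Other parents of Vibration's children:
  parents(Lubricant) \ {Vibration} = {RPM}.
  parents(BearingFault) \ {Vibration} = {Load, RPM}.
  Current also has parents Load, Lubricant, Torque, Wear.
  parents(Pressure) \ {Vibration} = {Lubricant, RPM, Torque, Wear}.
  Misalign's other parents are Current, Pressure.
MB(Vibration) = {BearingFault, Current, Load, Lubricant, Misalign, Pressure, RPM, Torque, Wear}.
Comparing with the claimed set, Lubricant is missing.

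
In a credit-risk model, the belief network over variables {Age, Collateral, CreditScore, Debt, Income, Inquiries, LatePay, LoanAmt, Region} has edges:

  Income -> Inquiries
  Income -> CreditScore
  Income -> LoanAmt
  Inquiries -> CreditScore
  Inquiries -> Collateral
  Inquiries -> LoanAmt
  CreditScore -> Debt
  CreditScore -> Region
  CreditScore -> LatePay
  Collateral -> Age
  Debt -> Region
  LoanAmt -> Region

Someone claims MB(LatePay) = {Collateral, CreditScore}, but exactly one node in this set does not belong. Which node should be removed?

A node's Markov blanket = Pa ∪ Ch ∪ (parents of Ch other than the node itself).
Pa(LatePay) = {CreditScore}.
Ch(LatePay) = {}.
With no children, LatePay has no spouses; the co-parent set is empty.
MB(LatePay) = {CreditScore}.
Collateral is neither a parent, child, nor co-parent of LatePay, so it does not belong.

Collateral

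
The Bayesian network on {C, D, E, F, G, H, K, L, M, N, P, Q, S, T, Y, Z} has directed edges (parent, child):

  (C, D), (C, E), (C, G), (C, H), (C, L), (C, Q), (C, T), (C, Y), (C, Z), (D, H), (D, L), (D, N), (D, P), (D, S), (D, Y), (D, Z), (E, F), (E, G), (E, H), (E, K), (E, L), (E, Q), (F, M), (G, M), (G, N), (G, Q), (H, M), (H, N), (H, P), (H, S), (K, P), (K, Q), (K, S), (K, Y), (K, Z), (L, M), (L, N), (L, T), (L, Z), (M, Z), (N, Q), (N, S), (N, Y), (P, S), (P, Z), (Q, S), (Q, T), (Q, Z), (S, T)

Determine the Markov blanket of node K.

A node's Markov blanket = Pa ∪ Ch ∪ (parents of Ch other than the node itself).
Parents of K: E.
K's children: P, Q, S, Y, Z.
Other parents of K's children:
  parents(P) \ {K} = {D, H}.
  parents(Q) \ {K} = {C, E, G, N}.
  parents(S) \ {K} = {D, H, N, P, Q}.
  Y's other parents are C, D, N.
  Z also has parents C, D, L, M, P, Q.
Taking the union gives {C, D, E, G, H, L, M, N, P, Q, S, Y, Z}.

{C, D, E, G, H, L, M, N, P, Q, S, Y, Z}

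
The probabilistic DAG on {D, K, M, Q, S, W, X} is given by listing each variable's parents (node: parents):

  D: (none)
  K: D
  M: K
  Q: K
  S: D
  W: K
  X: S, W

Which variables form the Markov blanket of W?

W has parent K.
W has child X.
Co-parents of W (other parents of its children):
  X: S
MB(W) = {K, S, X}.

{K, S, X}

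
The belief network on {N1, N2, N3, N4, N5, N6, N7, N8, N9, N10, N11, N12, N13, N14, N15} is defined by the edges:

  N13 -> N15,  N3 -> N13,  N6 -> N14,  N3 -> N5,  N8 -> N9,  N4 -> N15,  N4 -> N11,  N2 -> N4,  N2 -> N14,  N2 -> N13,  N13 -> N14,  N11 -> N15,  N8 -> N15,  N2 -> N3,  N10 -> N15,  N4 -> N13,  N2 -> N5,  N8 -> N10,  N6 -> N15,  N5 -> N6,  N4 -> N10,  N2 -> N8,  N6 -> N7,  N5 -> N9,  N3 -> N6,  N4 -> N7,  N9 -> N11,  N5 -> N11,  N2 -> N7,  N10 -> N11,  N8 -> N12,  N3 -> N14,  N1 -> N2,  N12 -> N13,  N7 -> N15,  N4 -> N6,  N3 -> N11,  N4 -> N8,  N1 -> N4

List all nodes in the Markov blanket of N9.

{N3, N4, N5, N8, N10, N11}

N9's parents: N5, N8.
Ch(N9) = {N11}.
Parents of each child, excluding N9:
  N11's other parents are N3, N4, N5, N10.
So the Markov blanket of N9 is {N3, N4, N5, N8, N10, N11}.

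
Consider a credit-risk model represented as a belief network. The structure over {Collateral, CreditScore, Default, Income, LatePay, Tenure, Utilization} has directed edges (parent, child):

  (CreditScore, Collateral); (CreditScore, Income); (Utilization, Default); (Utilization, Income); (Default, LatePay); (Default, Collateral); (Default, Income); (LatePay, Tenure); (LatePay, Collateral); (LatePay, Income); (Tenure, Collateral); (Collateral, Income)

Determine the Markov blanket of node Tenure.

The Markov blanket of a node is its parents, its children, and the other parents of its children.
Tenure's children: Collateral.
Parents of Tenure: LatePay.
Co-parents of Tenure (other parents of its children):
  Collateral: CreditScore, Default, LatePay
Union: {LatePay} ∪ {Collateral} ∪ {CreditScore, Default, LatePay} = {Collateral, CreditScore, Default, LatePay}.

{Collateral, CreditScore, Default, LatePay}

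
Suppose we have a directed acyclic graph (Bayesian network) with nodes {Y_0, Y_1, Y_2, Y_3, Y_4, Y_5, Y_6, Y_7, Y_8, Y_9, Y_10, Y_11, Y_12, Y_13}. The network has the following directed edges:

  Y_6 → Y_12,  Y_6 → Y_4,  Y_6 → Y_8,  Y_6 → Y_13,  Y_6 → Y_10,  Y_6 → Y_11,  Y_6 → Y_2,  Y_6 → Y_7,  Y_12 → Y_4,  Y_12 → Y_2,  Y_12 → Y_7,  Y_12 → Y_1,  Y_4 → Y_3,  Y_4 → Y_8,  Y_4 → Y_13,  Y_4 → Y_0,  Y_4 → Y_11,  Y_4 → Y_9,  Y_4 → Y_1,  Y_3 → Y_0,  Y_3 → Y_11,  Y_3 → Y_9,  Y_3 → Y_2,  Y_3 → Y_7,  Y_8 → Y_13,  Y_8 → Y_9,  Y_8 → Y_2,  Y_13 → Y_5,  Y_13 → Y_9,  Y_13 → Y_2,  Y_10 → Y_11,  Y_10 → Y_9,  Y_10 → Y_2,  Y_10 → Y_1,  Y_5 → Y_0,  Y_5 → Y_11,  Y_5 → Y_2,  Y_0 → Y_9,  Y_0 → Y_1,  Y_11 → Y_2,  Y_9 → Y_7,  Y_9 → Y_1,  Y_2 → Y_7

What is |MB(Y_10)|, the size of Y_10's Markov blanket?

12

Recall MB(v) = parents ∪ children ∪ spouses, where spouses are the other parents of v's children.
Y_10 has parent Y_6.
Ch(Y_10) = {Y_1, Y_2, Y_9, Y_11}.
Parents of each child, excluding Y_10:
  Y_11 also has parents Y_3, Y_4, Y_5, Y_6.
  Y_9 also has parents Y_0, Y_3, Y_4, Y_8, Y_13.
  parents(Y_2) \ {Y_10} = {Y_3, Y_5, Y_6, Y_8, Y_11, Y_12, Y_13}.
  Y_1 also has parents Y_0, Y_4, Y_9, Y_12.
MB(Y_10) = {Y_0, Y_1, Y_2, Y_3, Y_4, Y_5, Y_6, Y_8, Y_9, Y_11, Y_12, Y_13}, which has 12 nodes.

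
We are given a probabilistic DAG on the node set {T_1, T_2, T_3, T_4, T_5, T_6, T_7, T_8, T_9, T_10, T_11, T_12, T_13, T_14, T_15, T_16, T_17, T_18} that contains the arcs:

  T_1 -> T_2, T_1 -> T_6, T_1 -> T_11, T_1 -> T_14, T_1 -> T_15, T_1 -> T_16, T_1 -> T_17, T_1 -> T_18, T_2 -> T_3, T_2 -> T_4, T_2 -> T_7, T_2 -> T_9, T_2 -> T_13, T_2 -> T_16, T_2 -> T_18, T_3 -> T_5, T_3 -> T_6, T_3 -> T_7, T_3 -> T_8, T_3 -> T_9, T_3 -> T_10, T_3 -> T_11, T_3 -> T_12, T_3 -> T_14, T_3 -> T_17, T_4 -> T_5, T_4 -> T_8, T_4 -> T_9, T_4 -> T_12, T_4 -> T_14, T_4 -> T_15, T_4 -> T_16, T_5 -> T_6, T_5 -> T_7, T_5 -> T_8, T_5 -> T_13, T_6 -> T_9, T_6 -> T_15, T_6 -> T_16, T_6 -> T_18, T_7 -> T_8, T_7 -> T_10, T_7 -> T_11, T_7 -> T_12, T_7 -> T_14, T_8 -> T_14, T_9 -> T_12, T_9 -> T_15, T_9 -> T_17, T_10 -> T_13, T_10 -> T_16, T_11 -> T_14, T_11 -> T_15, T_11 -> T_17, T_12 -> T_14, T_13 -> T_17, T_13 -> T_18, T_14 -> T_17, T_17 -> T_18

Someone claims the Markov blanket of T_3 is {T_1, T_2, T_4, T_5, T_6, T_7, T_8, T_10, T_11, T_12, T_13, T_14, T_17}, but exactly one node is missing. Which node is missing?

T_3's parents: T_2.
T_3's children: T_5, T_6, T_7, T_8, T_9, T_10, T_11, T_12, T_14, T_17.
For each child, the remaining parents (spouses of T_3):
  parents(T_5) \ {T_3} = {T_4}.
  T_6 also has parents T_1, T_5.
  T_7 also has parents T_2, T_5.
  parents(T_8) \ {T_3} = {T_4, T_5, T_7}.
  T_9 also has parents T_2, T_4, T_6.
  T_10 also has parent T_7.
  T_11 also has parents T_1, T_7.
  T_12 also has parents T_4, T_7, T_9.
  T_14's other parents are T_1, T_4, T_7, T_8, T_11, T_12.
  T_17 also has parents T_1, T_9, T_11, T_13, T_14.
MB(T_3) = {T_1, T_2, T_4, T_5, T_6, T_7, T_8, T_9, T_10, T_11, T_12, T_13, T_14, T_17}.
Comparing with the claimed set, T_9 is missing.

T_9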